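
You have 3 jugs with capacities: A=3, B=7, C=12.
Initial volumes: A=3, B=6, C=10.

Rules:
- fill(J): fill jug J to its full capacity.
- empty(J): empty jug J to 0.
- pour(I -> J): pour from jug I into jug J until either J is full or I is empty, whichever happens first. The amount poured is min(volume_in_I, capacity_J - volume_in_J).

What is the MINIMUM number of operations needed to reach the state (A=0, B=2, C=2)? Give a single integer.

BFS from (A=3, B=6, C=10). One shortest path:
  1. empty(A) -> (A=0 B=6 C=10)
  2. pour(C -> A) -> (A=3 B=6 C=7)
  3. pour(A -> B) -> (A=2 B=7 C=7)
  4. pour(B -> C) -> (A=2 B=2 C=12)
  5. empty(C) -> (A=2 B=2 C=0)
  6. pour(A -> C) -> (A=0 B=2 C=2)
Reached target in 6 moves.

Answer: 6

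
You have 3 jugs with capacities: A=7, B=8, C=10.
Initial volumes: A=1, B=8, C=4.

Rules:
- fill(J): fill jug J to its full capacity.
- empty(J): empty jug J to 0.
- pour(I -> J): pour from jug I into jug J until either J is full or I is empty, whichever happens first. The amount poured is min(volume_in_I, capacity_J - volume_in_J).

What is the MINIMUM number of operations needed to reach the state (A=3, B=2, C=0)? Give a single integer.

Answer: 5

Derivation:
BFS from (A=1, B=8, C=4). One shortest path:
  1. empty(A) -> (A=0 B=8 C=4)
  2. pour(B -> C) -> (A=0 B=2 C=10)
  3. pour(C -> A) -> (A=7 B=2 C=3)
  4. empty(A) -> (A=0 B=2 C=3)
  5. pour(C -> A) -> (A=3 B=2 C=0)
Reached target in 5 moves.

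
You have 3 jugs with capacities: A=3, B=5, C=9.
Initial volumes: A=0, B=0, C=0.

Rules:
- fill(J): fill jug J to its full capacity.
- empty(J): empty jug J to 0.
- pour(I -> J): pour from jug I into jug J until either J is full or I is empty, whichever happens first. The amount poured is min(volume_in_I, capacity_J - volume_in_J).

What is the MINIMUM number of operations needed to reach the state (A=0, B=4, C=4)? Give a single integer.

Answer: 8

Derivation:
BFS from (A=0, B=0, C=0). One shortest path:
  1. fill(B) -> (A=0 B=5 C=0)
  2. fill(C) -> (A=0 B=5 C=9)
  3. pour(B -> A) -> (A=3 B=2 C=9)
  4. empty(A) -> (A=0 B=2 C=9)
  5. pour(B -> A) -> (A=2 B=0 C=9)
  6. pour(C -> B) -> (A=2 B=5 C=4)
  7. pour(B -> A) -> (A=3 B=4 C=4)
  8. empty(A) -> (A=0 B=4 C=4)
Reached target in 8 moves.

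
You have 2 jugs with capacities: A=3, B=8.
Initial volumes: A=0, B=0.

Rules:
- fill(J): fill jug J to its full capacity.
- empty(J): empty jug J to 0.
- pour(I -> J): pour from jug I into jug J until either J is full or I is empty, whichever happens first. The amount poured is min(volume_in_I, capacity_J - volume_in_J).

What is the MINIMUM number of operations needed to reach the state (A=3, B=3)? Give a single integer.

Answer: 3

Derivation:
BFS from (A=0, B=0). One shortest path:
  1. fill(A) -> (A=3 B=0)
  2. pour(A -> B) -> (A=0 B=3)
  3. fill(A) -> (A=3 B=3)
Reached target in 3 moves.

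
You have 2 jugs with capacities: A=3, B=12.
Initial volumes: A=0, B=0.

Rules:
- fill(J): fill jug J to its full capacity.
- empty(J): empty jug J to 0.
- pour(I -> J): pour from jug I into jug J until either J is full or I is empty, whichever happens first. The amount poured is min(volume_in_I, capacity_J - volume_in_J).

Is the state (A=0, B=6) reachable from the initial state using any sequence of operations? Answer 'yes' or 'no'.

BFS from (A=0, B=0):
  1. fill(A) -> (A=3 B=0)
  2. pour(A -> B) -> (A=0 B=3)
  3. fill(A) -> (A=3 B=3)
  4. pour(A -> B) -> (A=0 B=6)
Target reached → yes.

Answer: yes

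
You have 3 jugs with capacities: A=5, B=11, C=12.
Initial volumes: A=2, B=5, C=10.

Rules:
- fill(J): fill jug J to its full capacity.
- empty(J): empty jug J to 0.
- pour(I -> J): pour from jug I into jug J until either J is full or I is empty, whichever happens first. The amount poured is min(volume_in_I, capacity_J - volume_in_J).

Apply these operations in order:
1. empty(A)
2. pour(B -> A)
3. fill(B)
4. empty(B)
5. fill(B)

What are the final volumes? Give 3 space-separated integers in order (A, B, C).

Step 1: empty(A) -> (A=0 B=5 C=10)
Step 2: pour(B -> A) -> (A=5 B=0 C=10)
Step 3: fill(B) -> (A=5 B=11 C=10)
Step 4: empty(B) -> (A=5 B=0 C=10)
Step 5: fill(B) -> (A=5 B=11 C=10)

Answer: 5 11 10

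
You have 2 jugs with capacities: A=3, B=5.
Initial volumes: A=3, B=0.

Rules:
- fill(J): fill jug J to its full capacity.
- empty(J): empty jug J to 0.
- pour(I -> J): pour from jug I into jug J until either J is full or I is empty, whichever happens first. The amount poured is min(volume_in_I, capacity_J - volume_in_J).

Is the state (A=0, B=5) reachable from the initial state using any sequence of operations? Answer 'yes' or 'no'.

BFS from (A=3, B=0):
  1. empty(A) -> (A=0 B=0)
  2. fill(B) -> (A=0 B=5)
Target reached → yes.

Answer: yes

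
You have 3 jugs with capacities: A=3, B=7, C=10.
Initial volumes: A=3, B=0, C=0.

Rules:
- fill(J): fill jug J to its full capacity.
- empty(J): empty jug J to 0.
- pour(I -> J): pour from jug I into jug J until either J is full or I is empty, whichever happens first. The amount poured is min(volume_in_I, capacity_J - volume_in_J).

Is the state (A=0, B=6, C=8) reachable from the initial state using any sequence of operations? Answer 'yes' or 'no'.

BFS from (A=3, B=0, C=0):
  1. empty(A) -> (A=0 B=0 C=0)
  2. fill(B) -> (A=0 B=7 C=0)
  3. pour(B -> A) -> (A=3 B=4 C=0)
  4. empty(A) -> (A=0 B=4 C=0)
  5. pour(B -> A) -> (A=3 B=1 C=0)
  6. pour(A -> C) -> (A=0 B=1 C=3)
  7. pour(B -> A) -> (A=1 B=0 C=3)
  8. pour(C -> B) -> (A=1 B=3 C=0)
  9. fill(C) -> (A=1 B=3 C=10)
  10. pour(C -> A) -> (A=3 B=3 C=8)
  11. pour(A -> B) -> (A=0 B=6 C=8)
Target reached → yes.

Answer: yes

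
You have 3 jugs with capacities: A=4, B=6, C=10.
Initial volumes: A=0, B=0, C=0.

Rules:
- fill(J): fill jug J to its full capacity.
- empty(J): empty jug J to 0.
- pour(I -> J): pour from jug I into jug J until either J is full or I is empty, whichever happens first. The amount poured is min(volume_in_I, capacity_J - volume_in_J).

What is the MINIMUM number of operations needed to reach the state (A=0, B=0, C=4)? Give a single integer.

BFS from (A=0, B=0, C=0). One shortest path:
  1. fill(A) -> (A=4 B=0 C=0)
  2. pour(A -> C) -> (A=0 B=0 C=4)
Reached target in 2 moves.

Answer: 2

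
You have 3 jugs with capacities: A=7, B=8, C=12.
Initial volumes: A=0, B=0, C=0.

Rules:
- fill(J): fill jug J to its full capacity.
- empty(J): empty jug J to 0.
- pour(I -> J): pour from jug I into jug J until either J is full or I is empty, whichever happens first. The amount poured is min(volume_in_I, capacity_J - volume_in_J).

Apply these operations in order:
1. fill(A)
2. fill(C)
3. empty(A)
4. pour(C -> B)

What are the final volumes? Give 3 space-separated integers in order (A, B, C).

Step 1: fill(A) -> (A=7 B=0 C=0)
Step 2: fill(C) -> (A=7 B=0 C=12)
Step 3: empty(A) -> (A=0 B=0 C=12)
Step 4: pour(C -> B) -> (A=0 B=8 C=4)

Answer: 0 8 4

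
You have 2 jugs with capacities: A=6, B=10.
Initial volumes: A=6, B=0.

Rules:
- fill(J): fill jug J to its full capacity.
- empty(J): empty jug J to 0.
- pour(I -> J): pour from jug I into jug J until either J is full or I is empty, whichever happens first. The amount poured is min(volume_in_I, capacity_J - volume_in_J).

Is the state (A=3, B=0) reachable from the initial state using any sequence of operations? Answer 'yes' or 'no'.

BFS explored all 16 reachable states.
Reachable set includes: (0,0), (0,2), (0,4), (0,6), (0,8), (0,10), (2,0), (2,10), (4,0), (4,10), (6,0), (6,2) ...
Target (A=3, B=0) not in reachable set → no.

Answer: no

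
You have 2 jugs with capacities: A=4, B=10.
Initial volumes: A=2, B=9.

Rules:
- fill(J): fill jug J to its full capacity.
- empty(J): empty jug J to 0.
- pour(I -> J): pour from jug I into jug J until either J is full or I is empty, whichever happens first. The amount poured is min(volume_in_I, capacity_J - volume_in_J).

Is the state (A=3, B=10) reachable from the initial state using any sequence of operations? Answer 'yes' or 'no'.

BFS from (A=2, B=9):
  1. fill(A) -> (A=4 B=9)
  2. pour(A -> B) -> (A=3 B=10)
Target reached → yes.

Answer: yes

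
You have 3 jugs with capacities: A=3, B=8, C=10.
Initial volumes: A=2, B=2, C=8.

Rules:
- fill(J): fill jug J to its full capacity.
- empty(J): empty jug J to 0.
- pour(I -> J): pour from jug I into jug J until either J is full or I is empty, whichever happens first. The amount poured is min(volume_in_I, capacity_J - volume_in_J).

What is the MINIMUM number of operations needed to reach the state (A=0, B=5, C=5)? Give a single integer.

BFS from (A=2, B=2, C=8). One shortest path:
  1. empty(A) -> (A=0 B=2 C=8)
  2. pour(C -> A) -> (A=3 B=2 C=5)
  3. pour(A -> B) -> (A=0 B=5 C=5)
Reached target in 3 moves.

Answer: 3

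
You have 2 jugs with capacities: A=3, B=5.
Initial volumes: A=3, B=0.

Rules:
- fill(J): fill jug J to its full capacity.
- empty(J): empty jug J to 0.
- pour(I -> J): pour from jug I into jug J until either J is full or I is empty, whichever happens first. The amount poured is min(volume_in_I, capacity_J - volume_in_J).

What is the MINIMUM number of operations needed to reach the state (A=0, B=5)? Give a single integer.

BFS from (A=3, B=0). One shortest path:
  1. empty(A) -> (A=0 B=0)
  2. fill(B) -> (A=0 B=5)
Reached target in 2 moves.

Answer: 2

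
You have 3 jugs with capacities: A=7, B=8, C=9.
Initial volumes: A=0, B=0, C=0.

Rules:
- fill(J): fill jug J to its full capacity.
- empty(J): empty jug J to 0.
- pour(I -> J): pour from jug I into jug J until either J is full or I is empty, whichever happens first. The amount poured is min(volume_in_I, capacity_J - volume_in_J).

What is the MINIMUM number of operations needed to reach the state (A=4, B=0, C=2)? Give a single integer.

BFS from (A=0, B=0, C=0). One shortest path:
  1. fill(A) -> (A=7 B=0 C=0)
  2. pour(A -> B) -> (A=0 B=7 C=0)
  3. fill(A) -> (A=7 B=7 C=0)
  4. pour(A -> C) -> (A=0 B=7 C=7)
  5. pour(B -> C) -> (A=0 B=5 C=9)
  6. pour(C -> A) -> (A=7 B=5 C=2)
  7. pour(A -> B) -> (A=4 B=8 C=2)
  8. empty(B) -> (A=4 B=0 C=2)
Reached target in 8 moves.

Answer: 8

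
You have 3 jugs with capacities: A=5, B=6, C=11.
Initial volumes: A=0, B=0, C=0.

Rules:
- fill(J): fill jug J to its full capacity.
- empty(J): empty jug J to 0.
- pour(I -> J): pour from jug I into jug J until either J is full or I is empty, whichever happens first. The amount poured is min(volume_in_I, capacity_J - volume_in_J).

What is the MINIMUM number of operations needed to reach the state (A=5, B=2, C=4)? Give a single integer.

BFS from (A=0, B=0, C=0). One shortest path:
  1. fill(C) -> (A=0 B=0 C=11)
  2. pour(C -> B) -> (A=0 B=6 C=5)
  3. pour(B -> A) -> (A=5 B=1 C=5)
  4. pour(A -> C) -> (A=0 B=1 C=10)
  5. pour(B -> A) -> (A=1 B=0 C=10)
  6. pour(C -> B) -> (A=1 B=6 C=4)
  7. pour(B -> A) -> (A=5 B=2 C=4)
Reached target in 7 moves.

Answer: 7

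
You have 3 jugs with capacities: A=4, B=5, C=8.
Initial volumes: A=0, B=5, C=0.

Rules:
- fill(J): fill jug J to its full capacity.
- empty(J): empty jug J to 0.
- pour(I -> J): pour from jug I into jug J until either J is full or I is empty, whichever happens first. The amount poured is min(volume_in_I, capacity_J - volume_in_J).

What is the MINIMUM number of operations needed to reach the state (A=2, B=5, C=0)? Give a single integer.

Answer: 6

Derivation:
BFS from (A=0, B=5, C=0). One shortest path:
  1. pour(B -> C) -> (A=0 B=0 C=5)
  2. fill(B) -> (A=0 B=5 C=5)
  3. pour(B -> C) -> (A=0 B=2 C=8)
  4. empty(C) -> (A=0 B=2 C=0)
  5. pour(B -> A) -> (A=2 B=0 C=0)
  6. fill(B) -> (A=2 B=5 C=0)
Reached target in 6 moves.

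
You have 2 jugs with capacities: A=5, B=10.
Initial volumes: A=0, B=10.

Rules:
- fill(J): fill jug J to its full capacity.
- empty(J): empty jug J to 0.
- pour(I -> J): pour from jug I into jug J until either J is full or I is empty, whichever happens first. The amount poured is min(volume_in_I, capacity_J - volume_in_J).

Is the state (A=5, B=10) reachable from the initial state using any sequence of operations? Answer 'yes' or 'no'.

Answer: yes

Derivation:
BFS from (A=0, B=10):
  1. fill(A) -> (A=5 B=10)
Target reached → yes.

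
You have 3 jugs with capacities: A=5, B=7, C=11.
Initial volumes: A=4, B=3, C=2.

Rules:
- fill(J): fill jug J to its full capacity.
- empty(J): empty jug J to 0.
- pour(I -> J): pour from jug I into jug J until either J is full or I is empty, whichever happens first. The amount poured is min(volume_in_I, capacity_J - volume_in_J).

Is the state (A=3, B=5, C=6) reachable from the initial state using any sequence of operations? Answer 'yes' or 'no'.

Answer: no

Derivation:
BFS explored all 337 reachable states.
Reachable set includes: (0,0,0), (0,0,1), (0,0,2), (0,0,3), (0,0,4), (0,0,5), (0,0,6), (0,0,7), (0,0,8), (0,0,9), (0,0,10), (0,0,11) ...
Target (A=3, B=5, C=6) not in reachable set → no.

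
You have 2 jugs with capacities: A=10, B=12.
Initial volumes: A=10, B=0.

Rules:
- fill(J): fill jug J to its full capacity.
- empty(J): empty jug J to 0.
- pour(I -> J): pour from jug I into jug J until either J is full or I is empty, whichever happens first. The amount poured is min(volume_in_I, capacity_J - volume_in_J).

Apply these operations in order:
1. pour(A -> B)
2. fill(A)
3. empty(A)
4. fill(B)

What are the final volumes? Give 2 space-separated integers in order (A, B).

Step 1: pour(A -> B) -> (A=0 B=10)
Step 2: fill(A) -> (A=10 B=10)
Step 3: empty(A) -> (A=0 B=10)
Step 4: fill(B) -> (A=0 B=12)

Answer: 0 12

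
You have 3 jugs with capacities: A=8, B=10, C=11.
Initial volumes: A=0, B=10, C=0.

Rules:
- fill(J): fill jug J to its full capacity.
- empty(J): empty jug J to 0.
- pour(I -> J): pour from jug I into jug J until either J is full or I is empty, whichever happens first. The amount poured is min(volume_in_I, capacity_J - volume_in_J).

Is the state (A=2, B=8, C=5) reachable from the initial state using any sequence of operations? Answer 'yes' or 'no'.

BFS explored all 558 reachable states.
Reachable set includes: (0,0,0), (0,0,1), (0,0,2), (0,0,3), (0,0,4), (0,0,5), (0,0,6), (0,0,7), (0,0,8), (0,0,9), (0,0,10), (0,0,11) ...
Target (A=2, B=8, C=5) not in reachable set → no.

Answer: no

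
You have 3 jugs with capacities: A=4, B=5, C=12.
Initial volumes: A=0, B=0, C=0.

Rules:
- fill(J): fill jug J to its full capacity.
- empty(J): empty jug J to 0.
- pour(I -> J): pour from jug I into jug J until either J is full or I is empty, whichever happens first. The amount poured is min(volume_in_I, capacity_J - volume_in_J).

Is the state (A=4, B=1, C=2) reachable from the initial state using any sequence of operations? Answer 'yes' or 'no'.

Answer: yes

Derivation:
BFS from (A=0, B=0, C=0):
  1. fill(C) -> (A=0 B=0 C=12)
  2. pour(C -> B) -> (A=0 B=5 C=7)
  3. empty(B) -> (A=0 B=0 C=7)
  4. pour(C -> B) -> (A=0 B=5 C=2)
  5. pour(B -> A) -> (A=4 B=1 C=2)
Target reached → yes.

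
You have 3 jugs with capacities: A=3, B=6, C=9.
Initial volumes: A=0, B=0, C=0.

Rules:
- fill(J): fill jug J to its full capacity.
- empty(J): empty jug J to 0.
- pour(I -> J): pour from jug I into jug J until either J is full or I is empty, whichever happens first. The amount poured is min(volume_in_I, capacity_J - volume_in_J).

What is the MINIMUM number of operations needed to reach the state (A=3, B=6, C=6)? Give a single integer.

Answer: 3

Derivation:
BFS from (A=0, B=0, C=0). One shortest path:
  1. fill(B) -> (A=0 B=6 C=0)
  2. fill(C) -> (A=0 B=6 C=9)
  3. pour(C -> A) -> (A=3 B=6 C=6)
Reached target in 3 moves.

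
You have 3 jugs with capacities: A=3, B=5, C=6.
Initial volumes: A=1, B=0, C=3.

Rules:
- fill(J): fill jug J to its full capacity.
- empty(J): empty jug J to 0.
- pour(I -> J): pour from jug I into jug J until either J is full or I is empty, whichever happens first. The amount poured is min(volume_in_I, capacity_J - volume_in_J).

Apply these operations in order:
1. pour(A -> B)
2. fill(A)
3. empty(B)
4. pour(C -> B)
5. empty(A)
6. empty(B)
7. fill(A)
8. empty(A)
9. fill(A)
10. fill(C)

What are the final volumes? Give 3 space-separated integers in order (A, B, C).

Answer: 3 0 6

Derivation:
Step 1: pour(A -> B) -> (A=0 B=1 C=3)
Step 2: fill(A) -> (A=3 B=1 C=3)
Step 3: empty(B) -> (A=3 B=0 C=3)
Step 4: pour(C -> B) -> (A=3 B=3 C=0)
Step 5: empty(A) -> (A=0 B=3 C=0)
Step 6: empty(B) -> (A=0 B=0 C=0)
Step 7: fill(A) -> (A=3 B=0 C=0)
Step 8: empty(A) -> (A=0 B=0 C=0)
Step 9: fill(A) -> (A=3 B=0 C=0)
Step 10: fill(C) -> (A=3 B=0 C=6)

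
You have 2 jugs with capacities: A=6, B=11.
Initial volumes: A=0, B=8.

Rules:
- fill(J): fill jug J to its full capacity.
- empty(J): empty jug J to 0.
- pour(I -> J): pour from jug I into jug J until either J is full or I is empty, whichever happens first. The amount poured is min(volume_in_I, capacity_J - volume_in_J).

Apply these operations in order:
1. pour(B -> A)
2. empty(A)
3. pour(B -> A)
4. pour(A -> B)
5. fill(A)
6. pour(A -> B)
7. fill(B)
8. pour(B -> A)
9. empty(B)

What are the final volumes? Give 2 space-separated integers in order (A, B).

Step 1: pour(B -> A) -> (A=6 B=2)
Step 2: empty(A) -> (A=0 B=2)
Step 3: pour(B -> A) -> (A=2 B=0)
Step 4: pour(A -> B) -> (A=0 B=2)
Step 5: fill(A) -> (A=6 B=2)
Step 6: pour(A -> B) -> (A=0 B=8)
Step 7: fill(B) -> (A=0 B=11)
Step 8: pour(B -> A) -> (A=6 B=5)
Step 9: empty(B) -> (A=6 B=0)

Answer: 6 0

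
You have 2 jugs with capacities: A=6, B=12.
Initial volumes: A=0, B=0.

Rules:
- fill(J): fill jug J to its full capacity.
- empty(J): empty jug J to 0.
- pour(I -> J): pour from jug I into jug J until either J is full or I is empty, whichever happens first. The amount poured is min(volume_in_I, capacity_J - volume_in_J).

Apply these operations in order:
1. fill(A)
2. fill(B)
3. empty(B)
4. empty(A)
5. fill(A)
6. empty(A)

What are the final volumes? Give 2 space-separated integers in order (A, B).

Step 1: fill(A) -> (A=6 B=0)
Step 2: fill(B) -> (A=6 B=12)
Step 3: empty(B) -> (A=6 B=0)
Step 4: empty(A) -> (A=0 B=0)
Step 5: fill(A) -> (A=6 B=0)
Step 6: empty(A) -> (A=0 B=0)

Answer: 0 0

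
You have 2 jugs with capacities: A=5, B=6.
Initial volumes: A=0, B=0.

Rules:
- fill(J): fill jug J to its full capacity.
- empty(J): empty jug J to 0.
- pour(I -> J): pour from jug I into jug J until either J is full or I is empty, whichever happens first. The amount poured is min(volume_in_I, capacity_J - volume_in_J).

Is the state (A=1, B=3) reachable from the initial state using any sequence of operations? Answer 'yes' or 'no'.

BFS explored all 22 reachable states.
Reachable set includes: (0,0), (0,1), (0,2), (0,3), (0,4), (0,5), (0,6), (1,0), (1,6), (2,0), (2,6), (3,0) ...
Target (A=1, B=3) not in reachable set → no.

Answer: no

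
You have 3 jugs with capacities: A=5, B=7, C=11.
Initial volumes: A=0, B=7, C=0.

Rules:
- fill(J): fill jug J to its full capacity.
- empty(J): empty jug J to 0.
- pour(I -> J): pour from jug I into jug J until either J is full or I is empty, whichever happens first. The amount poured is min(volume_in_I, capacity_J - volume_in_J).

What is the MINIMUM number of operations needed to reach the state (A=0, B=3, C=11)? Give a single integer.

Answer: 3

Derivation:
BFS from (A=0, B=7, C=0). One shortest path:
  1. pour(B -> C) -> (A=0 B=0 C=7)
  2. fill(B) -> (A=0 B=7 C=7)
  3. pour(B -> C) -> (A=0 B=3 C=11)
Reached target in 3 moves.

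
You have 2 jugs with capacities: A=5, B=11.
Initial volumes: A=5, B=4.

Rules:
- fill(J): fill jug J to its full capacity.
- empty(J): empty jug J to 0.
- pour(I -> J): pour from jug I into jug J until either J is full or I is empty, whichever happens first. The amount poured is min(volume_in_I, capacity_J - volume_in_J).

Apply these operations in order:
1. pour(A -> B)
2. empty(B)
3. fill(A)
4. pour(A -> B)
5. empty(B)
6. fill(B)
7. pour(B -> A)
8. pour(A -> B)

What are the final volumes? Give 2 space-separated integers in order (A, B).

Step 1: pour(A -> B) -> (A=0 B=9)
Step 2: empty(B) -> (A=0 B=0)
Step 3: fill(A) -> (A=5 B=0)
Step 4: pour(A -> B) -> (A=0 B=5)
Step 5: empty(B) -> (A=0 B=0)
Step 6: fill(B) -> (A=0 B=11)
Step 7: pour(B -> A) -> (A=5 B=6)
Step 8: pour(A -> B) -> (A=0 B=11)

Answer: 0 11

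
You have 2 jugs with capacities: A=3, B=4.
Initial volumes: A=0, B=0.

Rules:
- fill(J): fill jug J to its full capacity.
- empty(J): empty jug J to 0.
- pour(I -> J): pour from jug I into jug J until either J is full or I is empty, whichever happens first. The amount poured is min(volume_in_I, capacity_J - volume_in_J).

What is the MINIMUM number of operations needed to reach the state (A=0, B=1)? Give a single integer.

Answer: 3

Derivation:
BFS from (A=0, B=0). One shortest path:
  1. fill(B) -> (A=0 B=4)
  2. pour(B -> A) -> (A=3 B=1)
  3. empty(A) -> (A=0 B=1)
Reached target in 3 moves.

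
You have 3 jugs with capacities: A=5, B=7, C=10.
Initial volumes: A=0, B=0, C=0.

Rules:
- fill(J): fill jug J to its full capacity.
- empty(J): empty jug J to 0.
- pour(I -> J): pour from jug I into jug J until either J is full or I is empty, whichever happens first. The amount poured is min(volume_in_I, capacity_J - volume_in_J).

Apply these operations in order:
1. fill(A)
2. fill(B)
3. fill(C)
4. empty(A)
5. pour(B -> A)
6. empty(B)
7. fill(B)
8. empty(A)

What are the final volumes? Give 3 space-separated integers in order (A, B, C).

Step 1: fill(A) -> (A=5 B=0 C=0)
Step 2: fill(B) -> (A=5 B=7 C=0)
Step 3: fill(C) -> (A=5 B=7 C=10)
Step 4: empty(A) -> (A=0 B=7 C=10)
Step 5: pour(B -> A) -> (A=5 B=2 C=10)
Step 6: empty(B) -> (A=5 B=0 C=10)
Step 7: fill(B) -> (A=5 B=7 C=10)
Step 8: empty(A) -> (A=0 B=7 C=10)

Answer: 0 7 10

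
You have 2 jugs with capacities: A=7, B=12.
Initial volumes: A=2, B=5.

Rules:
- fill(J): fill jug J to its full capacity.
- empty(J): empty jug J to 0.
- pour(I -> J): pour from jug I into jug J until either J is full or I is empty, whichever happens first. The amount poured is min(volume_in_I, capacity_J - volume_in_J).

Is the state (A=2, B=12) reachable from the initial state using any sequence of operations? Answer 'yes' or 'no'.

BFS from (A=2, B=5):
  1. fill(B) -> (A=2 B=12)
Target reached → yes.

Answer: yes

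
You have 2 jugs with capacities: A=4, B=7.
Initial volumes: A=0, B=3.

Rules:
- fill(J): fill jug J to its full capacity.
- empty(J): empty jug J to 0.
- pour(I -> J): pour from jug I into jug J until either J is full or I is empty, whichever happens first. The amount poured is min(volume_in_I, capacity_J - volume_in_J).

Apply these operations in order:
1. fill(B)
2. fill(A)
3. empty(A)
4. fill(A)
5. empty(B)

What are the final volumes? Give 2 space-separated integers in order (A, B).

Step 1: fill(B) -> (A=0 B=7)
Step 2: fill(A) -> (A=4 B=7)
Step 3: empty(A) -> (A=0 B=7)
Step 4: fill(A) -> (A=4 B=7)
Step 5: empty(B) -> (A=4 B=0)

Answer: 4 0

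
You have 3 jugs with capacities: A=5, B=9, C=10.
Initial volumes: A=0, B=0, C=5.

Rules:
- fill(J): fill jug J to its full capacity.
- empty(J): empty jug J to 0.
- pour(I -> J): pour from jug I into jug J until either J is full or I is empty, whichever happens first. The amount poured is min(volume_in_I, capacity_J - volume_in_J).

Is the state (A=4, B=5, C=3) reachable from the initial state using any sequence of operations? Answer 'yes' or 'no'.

Answer: no

Derivation:
BFS explored all 372 reachable states.
Reachable set includes: (0,0,0), (0,0,1), (0,0,2), (0,0,3), (0,0,4), (0,0,5), (0,0,6), (0,0,7), (0,0,8), (0,0,9), (0,0,10), (0,1,0) ...
Target (A=4, B=5, C=3) not in reachable set → no.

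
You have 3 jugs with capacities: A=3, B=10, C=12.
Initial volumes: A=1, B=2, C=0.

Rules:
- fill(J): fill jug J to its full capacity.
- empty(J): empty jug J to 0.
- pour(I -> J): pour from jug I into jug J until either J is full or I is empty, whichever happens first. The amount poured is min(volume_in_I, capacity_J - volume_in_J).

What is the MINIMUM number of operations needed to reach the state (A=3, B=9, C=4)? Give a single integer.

Answer: 6

Derivation:
BFS from (A=1, B=2, C=0). One shortest path:
  1. pour(A -> C) -> (A=0 B=2 C=1)
  2. fill(A) -> (A=3 B=2 C=1)
  3. pour(A -> C) -> (A=0 B=2 C=4)
  4. pour(B -> A) -> (A=2 B=0 C=4)
  5. fill(B) -> (A=2 B=10 C=4)
  6. pour(B -> A) -> (A=3 B=9 C=4)
Reached target in 6 moves.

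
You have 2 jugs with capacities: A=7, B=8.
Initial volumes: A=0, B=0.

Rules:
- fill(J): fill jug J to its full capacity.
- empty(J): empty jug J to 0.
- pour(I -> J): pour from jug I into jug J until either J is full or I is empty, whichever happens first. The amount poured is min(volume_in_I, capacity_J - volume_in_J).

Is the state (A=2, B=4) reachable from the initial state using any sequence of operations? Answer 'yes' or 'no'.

BFS explored all 30 reachable states.
Reachable set includes: (0,0), (0,1), (0,2), (0,3), (0,4), (0,5), (0,6), (0,7), (0,8), (1,0), (1,8), (2,0) ...
Target (A=2, B=4) not in reachable set → no.

Answer: no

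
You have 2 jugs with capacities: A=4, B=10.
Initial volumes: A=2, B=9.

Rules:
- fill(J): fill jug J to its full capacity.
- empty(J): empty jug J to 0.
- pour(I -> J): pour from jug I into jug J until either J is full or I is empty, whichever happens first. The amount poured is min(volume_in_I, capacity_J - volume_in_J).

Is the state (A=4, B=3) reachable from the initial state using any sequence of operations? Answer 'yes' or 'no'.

BFS from (A=2, B=9):
  1. pour(B -> A) -> (A=4 B=7)
  2. empty(A) -> (A=0 B=7)
  3. pour(B -> A) -> (A=4 B=3)
Target reached → yes.

Answer: yes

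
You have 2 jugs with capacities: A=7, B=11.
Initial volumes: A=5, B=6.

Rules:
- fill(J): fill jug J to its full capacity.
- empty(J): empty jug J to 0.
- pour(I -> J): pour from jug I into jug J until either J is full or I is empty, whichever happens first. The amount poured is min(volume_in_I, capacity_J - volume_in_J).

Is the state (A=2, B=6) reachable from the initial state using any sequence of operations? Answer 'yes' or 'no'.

BFS explored all 37 reachable states.
Reachable set includes: (0,0), (0,1), (0,2), (0,3), (0,4), (0,5), (0,6), (0,7), (0,8), (0,9), (0,10), (0,11) ...
Target (A=2, B=6) not in reachable set → no.

Answer: no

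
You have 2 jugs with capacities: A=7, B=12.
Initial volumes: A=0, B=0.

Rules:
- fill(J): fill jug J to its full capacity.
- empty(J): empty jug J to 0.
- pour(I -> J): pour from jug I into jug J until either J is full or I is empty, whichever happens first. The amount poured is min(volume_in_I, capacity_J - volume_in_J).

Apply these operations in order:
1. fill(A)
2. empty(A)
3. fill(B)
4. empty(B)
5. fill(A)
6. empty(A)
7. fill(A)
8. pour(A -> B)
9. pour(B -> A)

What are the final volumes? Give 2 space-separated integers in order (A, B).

Answer: 7 0

Derivation:
Step 1: fill(A) -> (A=7 B=0)
Step 2: empty(A) -> (A=0 B=0)
Step 3: fill(B) -> (A=0 B=12)
Step 4: empty(B) -> (A=0 B=0)
Step 5: fill(A) -> (A=7 B=0)
Step 6: empty(A) -> (A=0 B=0)
Step 7: fill(A) -> (A=7 B=0)
Step 8: pour(A -> B) -> (A=0 B=7)
Step 9: pour(B -> A) -> (A=7 B=0)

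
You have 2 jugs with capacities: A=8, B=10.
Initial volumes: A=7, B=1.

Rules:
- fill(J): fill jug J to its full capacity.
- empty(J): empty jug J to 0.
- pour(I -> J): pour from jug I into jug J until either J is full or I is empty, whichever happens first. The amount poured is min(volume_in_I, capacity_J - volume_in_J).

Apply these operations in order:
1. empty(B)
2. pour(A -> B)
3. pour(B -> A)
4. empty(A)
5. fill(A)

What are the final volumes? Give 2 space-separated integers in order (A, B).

Step 1: empty(B) -> (A=7 B=0)
Step 2: pour(A -> B) -> (A=0 B=7)
Step 3: pour(B -> A) -> (A=7 B=0)
Step 4: empty(A) -> (A=0 B=0)
Step 5: fill(A) -> (A=8 B=0)

Answer: 8 0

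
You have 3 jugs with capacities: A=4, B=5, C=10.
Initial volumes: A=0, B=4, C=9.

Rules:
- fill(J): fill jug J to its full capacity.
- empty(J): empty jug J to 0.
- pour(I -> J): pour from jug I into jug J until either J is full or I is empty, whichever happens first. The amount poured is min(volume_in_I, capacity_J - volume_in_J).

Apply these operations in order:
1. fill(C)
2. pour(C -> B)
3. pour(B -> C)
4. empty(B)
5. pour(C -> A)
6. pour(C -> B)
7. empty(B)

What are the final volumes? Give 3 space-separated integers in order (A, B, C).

Answer: 4 0 1

Derivation:
Step 1: fill(C) -> (A=0 B=4 C=10)
Step 2: pour(C -> B) -> (A=0 B=5 C=9)
Step 3: pour(B -> C) -> (A=0 B=4 C=10)
Step 4: empty(B) -> (A=0 B=0 C=10)
Step 5: pour(C -> A) -> (A=4 B=0 C=6)
Step 6: pour(C -> B) -> (A=4 B=5 C=1)
Step 7: empty(B) -> (A=4 B=0 C=1)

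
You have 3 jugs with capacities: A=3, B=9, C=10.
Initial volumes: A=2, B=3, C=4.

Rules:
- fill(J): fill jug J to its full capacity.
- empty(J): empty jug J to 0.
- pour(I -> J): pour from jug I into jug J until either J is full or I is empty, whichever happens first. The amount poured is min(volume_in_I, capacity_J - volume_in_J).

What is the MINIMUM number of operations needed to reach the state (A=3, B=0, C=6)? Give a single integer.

Answer: 2

Derivation:
BFS from (A=2, B=3, C=4). One shortest path:
  1. pour(A -> C) -> (A=0 B=3 C=6)
  2. pour(B -> A) -> (A=3 B=0 C=6)
Reached target in 2 moves.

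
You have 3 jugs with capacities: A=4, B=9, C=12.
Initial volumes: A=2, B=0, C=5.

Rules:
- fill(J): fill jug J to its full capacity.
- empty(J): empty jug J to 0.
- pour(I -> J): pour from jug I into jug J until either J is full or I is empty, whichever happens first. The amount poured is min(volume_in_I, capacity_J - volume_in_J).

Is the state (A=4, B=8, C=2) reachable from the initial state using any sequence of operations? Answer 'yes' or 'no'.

Answer: yes

Derivation:
BFS from (A=2, B=0, C=5):
  1. fill(C) -> (A=2 B=0 C=12)
  2. pour(C -> A) -> (A=4 B=0 C=10)
  3. pour(A -> B) -> (A=0 B=4 C=10)
  4. pour(C -> A) -> (A=4 B=4 C=6)
  5. pour(A -> B) -> (A=0 B=8 C=6)
  6. pour(C -> A) -> (A=4 B=8 C=2)
Target reached → yes.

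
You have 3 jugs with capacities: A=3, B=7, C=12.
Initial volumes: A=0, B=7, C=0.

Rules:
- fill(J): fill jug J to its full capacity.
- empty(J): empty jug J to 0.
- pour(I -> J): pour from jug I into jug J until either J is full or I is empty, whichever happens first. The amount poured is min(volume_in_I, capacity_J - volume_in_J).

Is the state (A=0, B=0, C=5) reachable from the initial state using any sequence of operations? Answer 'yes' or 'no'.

Answer: yes

Derivation:
BFS from (A=0, B=7, C=0):
  1. empty(B) -> (A=0 B=0 C=0)
  2. fill(C) -> (A=0 B=0 C=12)
  3. pour(C -> B) -> (A=0 B=7 C=5)
  4. empty(B) -> (A=0 B=0 C=5)
Target reached → yes.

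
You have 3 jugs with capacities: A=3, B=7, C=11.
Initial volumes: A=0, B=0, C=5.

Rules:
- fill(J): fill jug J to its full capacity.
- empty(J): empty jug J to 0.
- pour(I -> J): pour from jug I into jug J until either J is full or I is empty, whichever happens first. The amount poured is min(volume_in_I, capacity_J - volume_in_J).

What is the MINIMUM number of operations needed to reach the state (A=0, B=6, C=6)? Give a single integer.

BFS from (A=0, B=0, C=5). One shortest path:
  1. fill(B) -> (A=0 B=7 C=5)
  2. pour(B -> A) -> (A=3 B=4 C=5)
  3. pour(B -> C) -> (A=3 B=0 C=9)
  4. pour(A -> B) -> (A=0 B=3 C=9)
  5. pour(C -> A) -> (A=3 B=3 C=6)
  6. pour(A -> B) -> (A=0 B=6 C=6)
Reached target in 6 moves.

Answer: 6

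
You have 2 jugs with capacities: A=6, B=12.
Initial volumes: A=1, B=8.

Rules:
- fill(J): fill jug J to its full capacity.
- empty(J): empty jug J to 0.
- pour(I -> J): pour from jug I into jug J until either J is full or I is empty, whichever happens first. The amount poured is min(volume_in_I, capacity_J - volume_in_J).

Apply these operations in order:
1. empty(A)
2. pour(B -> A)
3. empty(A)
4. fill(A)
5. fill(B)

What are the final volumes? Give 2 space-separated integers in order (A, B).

Step 1: empty(A) -> (A=0 B=8)
Step 2: pour(B -> A) -> (A=6 B=2)
Step 3: empty(A) -> (A=0 B=2)
Step 4: fill(A) -> (A=6 B=2)
Step 5: fill(B) -> (A=6 B=12)

Answer: 6 12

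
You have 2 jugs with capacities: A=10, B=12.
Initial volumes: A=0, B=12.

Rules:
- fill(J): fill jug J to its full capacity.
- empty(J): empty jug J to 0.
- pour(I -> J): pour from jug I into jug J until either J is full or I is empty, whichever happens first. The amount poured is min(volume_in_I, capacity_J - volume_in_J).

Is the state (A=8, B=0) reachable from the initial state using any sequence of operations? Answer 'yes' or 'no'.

BFS from (A=0, B=12):
  1. fill(A) -> (A=10 B=12)
  2. empty(B) -> (A=10 B=0)
  3. pour(A -> B) -> (A=0 B=10)
  4. fill(A) -> (A=10 B=10)
  5. pour(A -> B) -> (A=8 B=12)
  6. empty(B) -> (A=8 B=0)
Target reached → yes.

Answer: yes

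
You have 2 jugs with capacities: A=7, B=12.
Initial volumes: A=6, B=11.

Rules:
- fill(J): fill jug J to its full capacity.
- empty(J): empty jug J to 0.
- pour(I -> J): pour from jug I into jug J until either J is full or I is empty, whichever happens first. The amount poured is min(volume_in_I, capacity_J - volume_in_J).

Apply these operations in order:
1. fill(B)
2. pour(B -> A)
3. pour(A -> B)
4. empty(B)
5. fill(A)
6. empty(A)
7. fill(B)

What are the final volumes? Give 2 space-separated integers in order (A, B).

Answer: 0 12

Derivation:
Step 1: fill(B) -> (A=6 B=12)
Step 2: pour(B -> A) -> (A=7 B=11)
Step 3: pour(A -> B) -> (A=6 B=12)
Step 4: empty(B) -> (A=6 B=0)
Step 5: fill(A) -> (A=7 B=0)
Step 6: empty(A) -> (A=0 B=0)
Step 7: fill(B) -> (A=0 B=12)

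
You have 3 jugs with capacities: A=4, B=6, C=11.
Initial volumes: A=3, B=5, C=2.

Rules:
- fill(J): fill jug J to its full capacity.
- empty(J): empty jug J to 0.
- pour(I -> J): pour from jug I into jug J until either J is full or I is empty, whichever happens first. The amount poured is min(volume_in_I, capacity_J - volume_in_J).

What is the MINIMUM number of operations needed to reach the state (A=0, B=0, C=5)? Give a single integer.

BFS from (A=3, B=5, C=2). One shortest path:
  1. empty(B) -> (A=3 B=0 C=2)
  2. pour(A -> C) -> (A=0 B=0 C=5)
Reached target in 2 moves.

Answer: 2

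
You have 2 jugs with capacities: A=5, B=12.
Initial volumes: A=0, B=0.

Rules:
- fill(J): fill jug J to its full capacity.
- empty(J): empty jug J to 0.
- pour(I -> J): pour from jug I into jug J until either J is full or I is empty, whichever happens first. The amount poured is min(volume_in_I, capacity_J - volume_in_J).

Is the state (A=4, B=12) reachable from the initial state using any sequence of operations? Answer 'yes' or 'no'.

BFS from (A=0, B=0):
  1. fill(B) -> (A=0 B=12)
  2. pour(B -> A) -> (A=5 B=7)
  3. empty(A) -> (A=0 B=7)
  4. pour(B -> A) -> (A=5 B=2)
  5. empty(A) -> (A=0 B=2)
  6. pour(B -> A) -> (A=2 B=0)
  7. fill(B) -> (A=2 B=12)
  8. pour(B -> A) -> (A=5 B=9)
  9. empty(A) -> (A=0 B=9)
  10. pour(B -> A) -> (A=5 B=4)
  11. empty(A) -> (A=0 B=4)
  12. pour(B -> A) -> (A=4 B=0)
  13. fill(B) -> (A=4 B=12)
Target reached → yes.

Answer: yes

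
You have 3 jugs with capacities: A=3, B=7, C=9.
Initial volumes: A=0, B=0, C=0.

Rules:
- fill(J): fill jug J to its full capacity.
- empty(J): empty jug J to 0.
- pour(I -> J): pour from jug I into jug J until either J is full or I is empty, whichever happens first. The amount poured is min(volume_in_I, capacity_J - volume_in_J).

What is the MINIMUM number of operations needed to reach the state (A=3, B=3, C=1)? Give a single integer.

Answer: 5

Derivation:
BFS from (A=0, B=0, C=0). One shortest path:
  1. fill(B) -> (A=0 B=7 C=0)
  2. pour(B -> A) -> (A=3 B=4 C=0)
  3. pour(B -> C) -> (A=3 B=0 C=4)
  4. pour(A -> B) -> (A=0 B=3 C=4)
  5. pour(C -> A) -> (A=3 B=3 C=1)
Reached target in 5 moves.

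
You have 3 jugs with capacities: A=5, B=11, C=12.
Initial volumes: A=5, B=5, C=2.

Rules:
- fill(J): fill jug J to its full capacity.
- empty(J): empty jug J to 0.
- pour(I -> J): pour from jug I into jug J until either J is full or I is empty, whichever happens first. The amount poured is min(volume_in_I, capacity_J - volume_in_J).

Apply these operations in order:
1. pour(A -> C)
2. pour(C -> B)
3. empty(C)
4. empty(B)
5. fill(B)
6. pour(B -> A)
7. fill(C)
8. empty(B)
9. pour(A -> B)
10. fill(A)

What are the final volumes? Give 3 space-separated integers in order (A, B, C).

Answer: 5 5 12

Derivation:
Step 1: pour(A -> C) -> (A=0 B=5 C=7)
Step 2: pour(C -> B) -> (A=0 B=11 C=1)
Step 3: empty(C) -> (A=0 B=11 C=0)
Step 4: empty(B) -> (A=0 B=0 C=0)
Step 5: fill(B) -> (A=0 B=11 C=0)
Step 6: pour(B -> A) -> (A=5 B=6 C=0)
Step 7: fill(C) -> (A=5 B=6 C=12)
Step 8: empty(B) -> (A=5 B=0 C=12)
Step 9: pour(A -> B) -> (A=0 B=5 C=12)
Step 10: fill(A) -> (A=5 B=5 C=12)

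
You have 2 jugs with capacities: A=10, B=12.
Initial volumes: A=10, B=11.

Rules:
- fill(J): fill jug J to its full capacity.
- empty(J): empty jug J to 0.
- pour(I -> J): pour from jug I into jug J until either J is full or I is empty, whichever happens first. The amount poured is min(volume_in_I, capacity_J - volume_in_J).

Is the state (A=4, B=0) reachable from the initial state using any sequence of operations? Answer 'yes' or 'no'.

BFS from (A=10, B=11):
  1. empty(A) -> (A=0 B=11)
  2. fill(B) -> (A=0 B=12)
  3. pour(B -> A) -> (A=10 B=2)
  4. empty(A) -> (A=0 B=2)
  5. pour(B -> A) -> (A=2 B=0)
  6. fill(B) -> (A=2 B=12)
  7. pour(B -> A) -> (A=10 B=4)
  8. empty(A) -> (A=0 B=4)
  9. pour(B -> A) -> (A=4 B=0)
Target reached → yes.

Answer: yes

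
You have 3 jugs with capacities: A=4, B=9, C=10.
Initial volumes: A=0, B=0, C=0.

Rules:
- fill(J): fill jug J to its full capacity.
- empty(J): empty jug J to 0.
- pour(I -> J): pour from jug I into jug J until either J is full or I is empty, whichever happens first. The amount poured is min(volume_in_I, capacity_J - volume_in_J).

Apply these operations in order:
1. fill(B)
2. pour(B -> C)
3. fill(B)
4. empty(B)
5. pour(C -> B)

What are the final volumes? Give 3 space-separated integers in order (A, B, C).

Answer: 0 9 0

Derivation:
Step 1: fill(B) -> (A=0 B=9 C=0)
Step 2: pour(B -> C) -> (A=0 B=0 C=9)
Step 3: fill(B) -> (A=0 B=9 C=9)
Step 4: empty(B) -> (A=0 B=0 C=9)
Step 5: pour(C -> B) -> (A=0 B=9 C=0)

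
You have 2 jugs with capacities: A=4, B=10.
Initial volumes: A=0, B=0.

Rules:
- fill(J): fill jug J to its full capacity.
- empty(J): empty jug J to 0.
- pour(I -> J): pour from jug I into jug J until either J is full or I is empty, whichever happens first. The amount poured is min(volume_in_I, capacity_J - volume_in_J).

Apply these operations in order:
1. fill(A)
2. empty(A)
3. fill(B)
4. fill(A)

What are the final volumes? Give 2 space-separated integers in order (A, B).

Answer: 4 10

Derivation:
Step 1: fill(A) -> (A=4 B=0)
Step 2: empty(A) -> (A=0 B=0)
Step 3: fill(B) -> (A=0 B=10)
Step 4: fill(A) -> (A=4 B=10)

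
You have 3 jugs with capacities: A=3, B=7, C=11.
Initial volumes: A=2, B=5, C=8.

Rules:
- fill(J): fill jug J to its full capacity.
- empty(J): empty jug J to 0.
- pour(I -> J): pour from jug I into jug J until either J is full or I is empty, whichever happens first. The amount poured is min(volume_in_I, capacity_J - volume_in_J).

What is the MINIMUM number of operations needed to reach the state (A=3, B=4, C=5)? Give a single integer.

Answer: 3

Derivation:
BFS from (A=2, B=5, C=8). One shortest path:
  1. pour(B -> A) -> (A=3 B=4 C=8)
  2. empty(A) -> (A=0 B=4 C=8)
  3. pour(C -> A) -> (A=3 B=4 C=5)
Reached target in 3 moves.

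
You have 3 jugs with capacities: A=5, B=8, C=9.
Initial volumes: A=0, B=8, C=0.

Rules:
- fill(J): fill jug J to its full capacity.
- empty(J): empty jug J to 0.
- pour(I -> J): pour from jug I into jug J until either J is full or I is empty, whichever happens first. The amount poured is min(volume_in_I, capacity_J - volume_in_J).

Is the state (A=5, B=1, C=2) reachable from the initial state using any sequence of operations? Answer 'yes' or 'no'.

Answer: yes

Derivation:
BFS from (A=0, B=8, C=0):
  1. fill(A) -> (A=5 B=8 C=0)
  2. pour(B -> C) -> (A=5 B=0 C=8)
  3. pour(A -> C) -> (A=4 B=0 C=9)
  4. pour(C -> B) -> (A=4 B=8 C=1)
  5. pour(B -> A) -> (A=5 B=7 C=1)
  6. empty(A) -> (A=0 B=7 C=1)
  7. pour(C -> A) -> (A=1 B=7 C=0)
  8. pour(B -> C) -> (A=1 B=0 C=7)
  9. pour(A -> B) -> (A=0 B=1 C=7)
  10. pour(C -> A) -> (A=5 B=1 C=2)
Target reached → yes.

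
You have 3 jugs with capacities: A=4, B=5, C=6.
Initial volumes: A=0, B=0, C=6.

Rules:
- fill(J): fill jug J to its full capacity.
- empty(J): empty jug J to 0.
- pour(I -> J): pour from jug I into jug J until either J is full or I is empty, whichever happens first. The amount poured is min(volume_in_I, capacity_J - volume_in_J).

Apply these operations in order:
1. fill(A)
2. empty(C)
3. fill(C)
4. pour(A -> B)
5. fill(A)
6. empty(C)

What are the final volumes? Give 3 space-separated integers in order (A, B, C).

Answer: 4 4 0

Derivation:
Step 1: fill(A) -> (A=4 B=0 C=6)
Step 2: empty(C) -> (A=4 B=0 C=0)
Step 3: fill(C) -> (A=4 B=0 C=6)
Step 4: pour(A -> B) -> (A=0 B=4 C=6)
Step 5: fill(A) -> (A=4 B=4 C=6)
Step 6: empty(C) -> (A=4 B=4 C=0)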